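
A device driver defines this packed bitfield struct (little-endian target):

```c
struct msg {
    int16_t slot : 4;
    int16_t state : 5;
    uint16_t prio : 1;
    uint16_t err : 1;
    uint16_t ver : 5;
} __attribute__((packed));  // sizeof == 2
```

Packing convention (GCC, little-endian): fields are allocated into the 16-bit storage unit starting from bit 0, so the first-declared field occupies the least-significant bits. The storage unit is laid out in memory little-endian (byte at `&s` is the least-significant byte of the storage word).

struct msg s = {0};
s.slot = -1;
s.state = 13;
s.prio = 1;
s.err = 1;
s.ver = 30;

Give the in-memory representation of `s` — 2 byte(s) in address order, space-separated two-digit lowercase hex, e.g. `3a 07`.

[0+:4] slot=-1 & 0xf = 0xf; word=0x000f
[4+:5] state=13 & 0x1f = 0xd; word=0x00df
[9+:1] prio=1 & 0x1 = 0x1; word=0x02df
[10+:1] err=1 & 0x1 = 0x1; word=0x06df
[11+:5] ver=30 & 0x1f = 0x1e; word=0xf6df
word = 0xf6df → little-endian bytes:
  [0]=0xdf  [1]=0xf6

df f6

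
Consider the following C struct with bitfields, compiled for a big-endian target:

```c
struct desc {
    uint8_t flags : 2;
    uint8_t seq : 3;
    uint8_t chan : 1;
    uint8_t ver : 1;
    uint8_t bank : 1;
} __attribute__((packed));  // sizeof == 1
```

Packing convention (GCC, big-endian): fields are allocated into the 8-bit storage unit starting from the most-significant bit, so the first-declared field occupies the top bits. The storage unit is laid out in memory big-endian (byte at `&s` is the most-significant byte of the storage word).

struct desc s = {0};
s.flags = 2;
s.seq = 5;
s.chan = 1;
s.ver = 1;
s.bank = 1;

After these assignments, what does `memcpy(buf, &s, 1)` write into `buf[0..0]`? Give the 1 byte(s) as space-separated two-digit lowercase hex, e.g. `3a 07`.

flags:2 = 2 → 0x2 << 6 → word 0x80
seq:3 = 5 → 0x5 << 3 → word 0xa8
chan:1 = 1 → 0x1 << 2 → word 0xac
ver:1 = 1 → 0x1 << 1 → word 0xae
bank:1 = 1 → 0x1 << 0 → word 0xaf
word = 0xaf → big-endian bytes:
  [0]=0xaf

af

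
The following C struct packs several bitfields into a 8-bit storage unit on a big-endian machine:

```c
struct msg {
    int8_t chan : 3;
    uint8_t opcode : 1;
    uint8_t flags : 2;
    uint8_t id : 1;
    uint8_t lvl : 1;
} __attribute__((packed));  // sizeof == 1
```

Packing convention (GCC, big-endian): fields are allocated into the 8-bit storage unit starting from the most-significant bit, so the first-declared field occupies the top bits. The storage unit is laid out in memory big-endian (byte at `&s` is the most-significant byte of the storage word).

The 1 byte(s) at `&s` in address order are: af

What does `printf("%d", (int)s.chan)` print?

[0]=0xaf (big-endian) → word 0xaf
chan:3 @ bit 5 → (0xaf>>5)&0x7 = 0x5  ←
opcode:1 @ bit 4 → (0xaf>>4)&0x1 = 0x0
flags:2 @ bit 2 → (0xaf>>2)&0x3 = 0x3
id:1 @ bit 1 → (0xaf>>1)&0x1 = 0x1
lvl:1 @ bit 0 → (0xaf>>0)&0x1 = 0x1
chan signed 3b, MSB=1: 5 - 8 = -3

-3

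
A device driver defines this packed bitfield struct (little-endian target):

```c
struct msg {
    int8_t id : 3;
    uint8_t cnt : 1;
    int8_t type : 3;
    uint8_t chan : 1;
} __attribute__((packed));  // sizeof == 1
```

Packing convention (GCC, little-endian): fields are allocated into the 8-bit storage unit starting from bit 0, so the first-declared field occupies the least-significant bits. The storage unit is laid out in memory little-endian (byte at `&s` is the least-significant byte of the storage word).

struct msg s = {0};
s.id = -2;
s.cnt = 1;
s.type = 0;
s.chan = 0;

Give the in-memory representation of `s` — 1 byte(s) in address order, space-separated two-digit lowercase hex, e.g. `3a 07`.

0e

id (3b) val=-2 bits=0x6 at bit 0: 0x06
cnt (1b) val=1 bits=0x1 at bit 3: 0x0e
type (3b) val=0 bits=0x0 at bit 4: 0x0e
chan (1b) val=0 bits=0x0 at bit 7: 0x0e
word = 0x0e → little-endian bytes:
  [0]=0x0e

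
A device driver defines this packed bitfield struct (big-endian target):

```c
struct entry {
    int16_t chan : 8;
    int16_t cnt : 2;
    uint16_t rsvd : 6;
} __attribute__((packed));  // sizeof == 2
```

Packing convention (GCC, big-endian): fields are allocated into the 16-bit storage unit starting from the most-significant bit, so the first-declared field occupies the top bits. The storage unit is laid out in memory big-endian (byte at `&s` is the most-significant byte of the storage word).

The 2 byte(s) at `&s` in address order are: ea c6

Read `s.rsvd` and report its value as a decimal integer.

6

[0]=0xea [1]=0xc6 (big-endian) → word 0xeac6
chan [8+:8] = (word>>8) & 0xff = 234
cnt [6+:2] = (word>>6) & 0x3 = 3
rsvd [0+:6] = (word>>0) & 0x3f = 6  ←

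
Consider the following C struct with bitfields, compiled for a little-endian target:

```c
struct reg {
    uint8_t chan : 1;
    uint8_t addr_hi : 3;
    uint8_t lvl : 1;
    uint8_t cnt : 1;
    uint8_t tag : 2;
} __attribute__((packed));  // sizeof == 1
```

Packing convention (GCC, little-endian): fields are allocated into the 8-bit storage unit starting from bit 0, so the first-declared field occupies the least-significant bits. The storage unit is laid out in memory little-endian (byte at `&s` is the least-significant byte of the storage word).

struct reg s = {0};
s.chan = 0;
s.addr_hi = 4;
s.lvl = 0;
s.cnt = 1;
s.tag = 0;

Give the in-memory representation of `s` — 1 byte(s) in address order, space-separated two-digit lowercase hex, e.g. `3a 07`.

chan:1 = 0 → 0x0 << 0 → word 0x00
addr_hi:3 = 4 → 0x4 << 1 → word 0x08
lvl:1 = 0 → 0x0 << 4 → word 0x08
cnt:1 = 1 → 0x1 << 5 → word 0x28
tag:2 = 0 → 0x0 << 6 → word 0x28
word = 0x28 → little-endian bytes:
  [0]=0x28

28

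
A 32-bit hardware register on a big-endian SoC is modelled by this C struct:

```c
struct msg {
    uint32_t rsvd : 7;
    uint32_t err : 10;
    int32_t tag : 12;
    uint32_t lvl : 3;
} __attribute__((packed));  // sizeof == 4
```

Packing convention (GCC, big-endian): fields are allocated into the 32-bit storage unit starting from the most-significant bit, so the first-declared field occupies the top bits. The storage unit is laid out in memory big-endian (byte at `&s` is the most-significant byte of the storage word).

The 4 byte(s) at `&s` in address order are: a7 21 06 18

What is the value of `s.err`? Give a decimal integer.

[0]=0xa7 [1]=0x21 [2]=0x06 [3]=0x18 (big-endian) → word 0xa7210618
rsvd [25+:7] = (word>>25) & 0x7f = 83
err [15+:10] = (word>>15) & 0x3ff = 578  ←
tag [3+:12] = (word>>3) & 0xfff = 195
lvl [0+:3] = (word>>0) & 0x7 = 0

578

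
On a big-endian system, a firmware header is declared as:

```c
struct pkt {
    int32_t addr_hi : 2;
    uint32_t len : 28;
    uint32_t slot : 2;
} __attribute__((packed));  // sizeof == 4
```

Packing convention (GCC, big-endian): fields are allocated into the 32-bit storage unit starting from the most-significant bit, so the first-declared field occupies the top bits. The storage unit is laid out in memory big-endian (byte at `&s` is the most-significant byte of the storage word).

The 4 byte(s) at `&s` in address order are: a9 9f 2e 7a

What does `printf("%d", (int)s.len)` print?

[0]=0xa9 [1]=0x9f [2]=0x2e [3]=0x7a (big-endian) → word 0xa99f2e7a
addr_hi:2 @ bit 30 → (0xa99f2e7a>>30)&0x3 = 0x2
len:28 @ bit 2 → (0xa99f2e7a>>2)&0xfffffff = 0xa67cb9e  ←
slot:2 @ bit 0 → (0xa99f2e7a>>0)&0x3 = 0x2

174574494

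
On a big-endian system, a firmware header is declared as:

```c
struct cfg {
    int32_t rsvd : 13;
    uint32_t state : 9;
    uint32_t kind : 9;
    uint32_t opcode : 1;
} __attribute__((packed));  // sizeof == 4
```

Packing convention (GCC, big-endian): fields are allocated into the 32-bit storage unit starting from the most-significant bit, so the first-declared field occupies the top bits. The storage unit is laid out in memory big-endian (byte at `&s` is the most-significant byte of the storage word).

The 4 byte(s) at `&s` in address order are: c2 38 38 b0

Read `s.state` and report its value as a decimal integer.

14

[0]=0xc2 [1]=0x38 [2]=0x38 [3]=0xb0 (big-endian) → word 0xc23838b0
rsvd [19+:13] = (word>>19) & 0x1fff = 6215
state [10+:9] = (word>>10) & 0x1ff = 14  ←
kind [1+:9] = (word>>1) & 0x1ff = 88
opcode [0+:1] = (word>>0) & 0x1 = 0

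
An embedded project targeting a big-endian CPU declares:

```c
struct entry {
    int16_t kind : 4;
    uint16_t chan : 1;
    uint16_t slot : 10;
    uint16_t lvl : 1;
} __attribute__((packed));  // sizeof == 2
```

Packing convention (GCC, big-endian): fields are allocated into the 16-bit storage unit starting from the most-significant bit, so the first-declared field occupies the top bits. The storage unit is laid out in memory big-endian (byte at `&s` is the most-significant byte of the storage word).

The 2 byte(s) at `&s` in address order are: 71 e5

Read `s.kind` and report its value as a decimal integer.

[0]=0x71 [1]=0xe5 (big-endian) → word 0x71e5
kind:4 @ bit 12 → (0x71e5>>12)&0xf = 0x7  ←
chan:1 @ bit 11 → (0x71e5>>11)&0x1 = 0x0
slot:10 @ bit 1 → (0x71e5>>1)&0x3ff = 0xf2
lvl:1 @ bit 0 → (0x71e5>>0)&0x1 = 0x1
kind signed 4b, MSB=0: value = 7

7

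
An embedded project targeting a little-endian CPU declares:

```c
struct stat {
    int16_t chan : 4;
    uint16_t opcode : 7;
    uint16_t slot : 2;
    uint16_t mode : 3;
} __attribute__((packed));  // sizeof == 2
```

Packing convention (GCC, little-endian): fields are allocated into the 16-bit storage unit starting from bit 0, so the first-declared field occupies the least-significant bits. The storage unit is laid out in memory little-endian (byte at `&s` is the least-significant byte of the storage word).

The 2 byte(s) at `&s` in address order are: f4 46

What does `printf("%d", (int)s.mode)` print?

2

[0]=0xf4 [1]=0x46 (little-endian) → word 0x46f4
chan [0+:4] = (word>>0) & 0xf = 4
opcode [4+:7] = (word>>4) & 0x7f = 111
slot [11+:2] = (word>>11) & 0x3 = 0
mode [13+:3] = (word>>13) & 0x7 = 2  ←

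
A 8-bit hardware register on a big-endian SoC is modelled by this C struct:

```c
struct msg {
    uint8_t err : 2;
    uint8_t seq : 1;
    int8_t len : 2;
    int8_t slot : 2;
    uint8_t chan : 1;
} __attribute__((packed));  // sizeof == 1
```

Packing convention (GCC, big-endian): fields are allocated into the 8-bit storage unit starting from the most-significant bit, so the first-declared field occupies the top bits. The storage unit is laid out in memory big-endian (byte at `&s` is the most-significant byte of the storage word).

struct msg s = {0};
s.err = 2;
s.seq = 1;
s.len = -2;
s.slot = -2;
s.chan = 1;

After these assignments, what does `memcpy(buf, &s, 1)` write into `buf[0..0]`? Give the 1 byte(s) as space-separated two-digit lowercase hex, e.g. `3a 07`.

b5

[6+:2] err=2 & 0x3 = 0x2; word=0x80
[5+:1] seq=1 & 0x1 = 0x1; word=0xa0
[3+:2] len=-2 & 0x3 = 0x2; word=0xb0
[1+:2] slot=-2 & 0x3 = 0x2; word=0xb4
[0+:1] chan=1 & 0x1 = 0x1; word=0xb5
word = 0xb5 → big-endian bytes:
  [0]=0xb5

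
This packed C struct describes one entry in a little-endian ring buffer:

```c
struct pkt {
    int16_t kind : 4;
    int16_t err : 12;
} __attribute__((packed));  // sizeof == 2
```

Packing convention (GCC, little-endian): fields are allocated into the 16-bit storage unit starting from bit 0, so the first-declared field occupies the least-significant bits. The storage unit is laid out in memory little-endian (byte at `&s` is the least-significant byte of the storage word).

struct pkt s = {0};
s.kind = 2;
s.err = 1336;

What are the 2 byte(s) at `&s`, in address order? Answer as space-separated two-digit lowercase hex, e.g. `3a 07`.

[0+:4] kind=2 & 0xf = 0x2; word=0x0002
[4+:12] err=1336 & 0xfff = 0x538; word=0x5382
word = 0x5382 → little-endian bytes:
  [0]=0x82  [1]=0x53

82 53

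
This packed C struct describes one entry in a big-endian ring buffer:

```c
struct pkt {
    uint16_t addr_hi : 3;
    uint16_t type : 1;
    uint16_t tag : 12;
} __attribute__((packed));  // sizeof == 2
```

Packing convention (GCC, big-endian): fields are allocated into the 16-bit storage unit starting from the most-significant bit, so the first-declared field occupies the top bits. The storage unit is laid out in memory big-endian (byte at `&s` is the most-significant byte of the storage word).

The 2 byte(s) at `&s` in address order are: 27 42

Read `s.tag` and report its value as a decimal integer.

1858

[0]=0x27 [1]=0x42 (big-endian) → word 0x2742
addr_hi:3 @ bit 13 → (0x2742>>13)&0x7 = 0x1
type:1 @ bit 12 → (0x2742>>12)&0x1 = 0x0
tag:12 @ bit 0 → (0x2742>>0)&0xfff = 0x742  ←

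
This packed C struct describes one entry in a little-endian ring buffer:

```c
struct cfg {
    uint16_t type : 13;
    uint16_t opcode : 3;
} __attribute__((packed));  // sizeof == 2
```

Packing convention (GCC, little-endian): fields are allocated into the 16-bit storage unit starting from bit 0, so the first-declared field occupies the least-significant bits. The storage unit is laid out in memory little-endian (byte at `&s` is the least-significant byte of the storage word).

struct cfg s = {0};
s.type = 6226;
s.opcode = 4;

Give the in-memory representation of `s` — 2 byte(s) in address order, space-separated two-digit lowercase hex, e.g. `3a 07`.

[0+:13] type=6226 & 0x1fff = 0x1852; word=0x1852
[13+:3] opcode=4 & 0x7 = 0x4; word=0x9852
word = 0x9852 → little-endian bytes:
  [0]=0x52  [1]=0x98

52 98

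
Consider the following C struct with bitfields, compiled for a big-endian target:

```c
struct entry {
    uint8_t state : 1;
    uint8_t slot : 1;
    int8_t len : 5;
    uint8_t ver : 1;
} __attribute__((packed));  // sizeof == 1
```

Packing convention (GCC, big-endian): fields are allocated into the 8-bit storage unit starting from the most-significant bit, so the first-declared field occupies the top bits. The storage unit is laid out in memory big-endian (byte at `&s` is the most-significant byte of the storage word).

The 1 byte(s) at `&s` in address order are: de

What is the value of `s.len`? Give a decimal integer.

15

[0]=0xde (big-endian) → word 0xde
state [7+:1] = (word>>7) & 0x1 = 1
slot [6+:1] = (word>>6) & 0x1 = 1
len [1+:5] = (word>>1) & 0x1f = 15  ←
ver [0+:1] = (word>>0) & 0x1 = 0
len signed 5b, MSB=0: value = 15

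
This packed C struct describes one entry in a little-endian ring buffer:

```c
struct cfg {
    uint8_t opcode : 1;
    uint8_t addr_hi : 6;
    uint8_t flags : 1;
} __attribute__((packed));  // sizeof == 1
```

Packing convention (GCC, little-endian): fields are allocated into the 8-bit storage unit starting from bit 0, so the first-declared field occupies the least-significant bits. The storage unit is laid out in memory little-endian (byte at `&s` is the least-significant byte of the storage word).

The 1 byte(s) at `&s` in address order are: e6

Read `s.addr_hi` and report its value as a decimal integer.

51

[0]=0xe6 (little-endian) → word 0xe6
opcode [0+:1] = (word>>0) & 0x1 = 0
addr_hi [1+:6] = (word>>1) & 0x3f = 51  ←
flags [7+:1] = (word>>7) & 0x1 = 1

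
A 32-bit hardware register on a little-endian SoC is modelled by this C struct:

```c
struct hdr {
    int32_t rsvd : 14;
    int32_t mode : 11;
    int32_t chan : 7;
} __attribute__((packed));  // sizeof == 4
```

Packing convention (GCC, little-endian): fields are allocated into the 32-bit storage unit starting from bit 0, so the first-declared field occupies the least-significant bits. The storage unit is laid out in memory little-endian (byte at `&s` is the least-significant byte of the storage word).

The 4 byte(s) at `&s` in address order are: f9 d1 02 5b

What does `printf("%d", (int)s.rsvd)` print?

[0]=0xf9 [1]=0xd1 [2]=0x02 [3]=0x5b (little-endian) → word 0x5b02d1f9
rsvd [0+:14] = (word>>0) & 0x3fff = 4601  ←
mode [14+:11] = (word>>14) & 0x7ff = 1035
chan [25+:7] = (word>>25) & 0x7f = 45
rsvd signed 14b, MSB=0: value = 4601

4601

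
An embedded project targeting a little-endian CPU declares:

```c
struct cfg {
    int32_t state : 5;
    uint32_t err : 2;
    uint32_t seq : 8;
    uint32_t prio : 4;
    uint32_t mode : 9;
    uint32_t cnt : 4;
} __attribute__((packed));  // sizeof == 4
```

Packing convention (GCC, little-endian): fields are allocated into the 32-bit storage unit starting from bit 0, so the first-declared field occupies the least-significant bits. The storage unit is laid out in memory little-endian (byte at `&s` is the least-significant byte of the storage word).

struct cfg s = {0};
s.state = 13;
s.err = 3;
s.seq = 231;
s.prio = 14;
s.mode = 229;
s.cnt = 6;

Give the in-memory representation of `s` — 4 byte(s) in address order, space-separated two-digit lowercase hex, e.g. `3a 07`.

state (5b) val=13 bits=0xd at bit 0: 0x0000000d
err (2b) val=3 bits=0x3 at bit 5: 0x0000006d
seq (8b) val=231 bits=0xe7 at bit 7: 0x000073ed
prio (4b) val=14 bits=0xe at bit 15: 0x000773ed
mode (9b) val=229 bits=0xe5 at bit 19: 0x072f73ed
cnt (4b) val=6 bits=0x6 at bit 28: 0x672f73ed
word = 0x672f73ed → little-endian bytes:
  [0]=0xed  [1]=0x73  [2]=0x2f  [3]=0x67

ed 73 2f 67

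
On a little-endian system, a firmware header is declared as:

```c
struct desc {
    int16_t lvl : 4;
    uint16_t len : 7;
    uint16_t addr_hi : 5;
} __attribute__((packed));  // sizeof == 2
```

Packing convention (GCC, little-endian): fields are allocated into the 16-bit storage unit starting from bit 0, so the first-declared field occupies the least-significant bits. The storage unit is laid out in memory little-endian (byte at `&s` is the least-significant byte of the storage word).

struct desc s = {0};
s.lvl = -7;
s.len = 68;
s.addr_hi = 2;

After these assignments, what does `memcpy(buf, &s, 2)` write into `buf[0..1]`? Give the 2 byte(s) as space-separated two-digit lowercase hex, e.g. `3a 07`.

49 14

[0+:4] lvl=-7 & 0xf = 0x9; word=0x0009
[4+:7] len=68 & 0x7f = 0x44; word=0x0449
[11+:5] addr_hi=2 & 0x1f = 0x2; word=0x1449
word = 0x1449 → little-endian bytes:
  [0]=0x49  [1]=0x14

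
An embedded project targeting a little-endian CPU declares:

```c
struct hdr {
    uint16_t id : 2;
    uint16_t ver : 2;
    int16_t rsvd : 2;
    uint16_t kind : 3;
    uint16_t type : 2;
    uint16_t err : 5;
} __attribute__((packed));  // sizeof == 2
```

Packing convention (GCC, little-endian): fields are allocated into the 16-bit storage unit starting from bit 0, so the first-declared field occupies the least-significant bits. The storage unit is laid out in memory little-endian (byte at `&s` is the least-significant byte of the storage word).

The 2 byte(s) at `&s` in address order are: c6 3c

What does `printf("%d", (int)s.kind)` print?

3

[0]=0xc6 [1]=0x3c (little-endian) → word 0x3cc6
id:2 @ bit 0 → (0x3cc6>>0)&0x3 = 0x2
ver:2 @ bit 2 → (0x3cc6>>2)&0x3 = 0x1
rsvd:2 @ bit 4 → (0x3cc6>>4)&0x3 = 0x0
kind:3 @ bit 6 → (0x3cc6>>6)&0x7 = 0x3  ←
type:2 @ bit 9 → (0x3cc6>>9)&0x3 = 0x2
err:5 @ bit 11 → (0x3cc6>>11)&0x1f = 0x7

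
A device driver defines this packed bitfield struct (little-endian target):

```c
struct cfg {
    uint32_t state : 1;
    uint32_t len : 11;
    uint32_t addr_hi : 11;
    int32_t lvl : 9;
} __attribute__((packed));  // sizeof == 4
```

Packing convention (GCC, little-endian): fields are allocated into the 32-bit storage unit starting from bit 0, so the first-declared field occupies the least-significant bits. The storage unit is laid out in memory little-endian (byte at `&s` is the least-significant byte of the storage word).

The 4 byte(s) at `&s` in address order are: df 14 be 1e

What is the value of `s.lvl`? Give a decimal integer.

[0]=0xdf [1]=0x14 [2]=0xbe [3]=0x1e (little-endian) → word 0x1ebe14df
state [0+:1] = (word>>0) & 0x1 = 1
len [1+:11] = (word>>1) & 0x7ff = 623
addr_hi [12+:11] = (word>>12) & 0x7ff = 993
lvl [23+:9] = (word>>23) & 0x1ff = 61  ←
lvl signed 9b, MSB=0: value = 61

61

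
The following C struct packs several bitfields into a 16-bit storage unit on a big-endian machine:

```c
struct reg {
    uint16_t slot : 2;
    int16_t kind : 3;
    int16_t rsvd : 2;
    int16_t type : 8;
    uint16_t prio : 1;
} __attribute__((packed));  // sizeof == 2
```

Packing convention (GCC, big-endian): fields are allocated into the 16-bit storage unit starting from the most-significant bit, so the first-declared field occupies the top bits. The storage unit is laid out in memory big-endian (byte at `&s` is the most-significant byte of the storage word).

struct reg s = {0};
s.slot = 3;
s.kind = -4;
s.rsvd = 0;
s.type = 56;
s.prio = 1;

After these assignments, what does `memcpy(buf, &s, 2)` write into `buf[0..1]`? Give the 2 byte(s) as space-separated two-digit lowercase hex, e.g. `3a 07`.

e0 71

slot (2b) val=3 bits=0x3 at bit 14: 0xc000
kind (3b) val=-4 bits=0x4 at bit 11: 0xe000
rsvd (2b) val=0 bits=0x0 at bit 9: 0xe000
type (8b) val=56 bits=0x38 at bit 1: 0xe070
prio (1b) val=1 bits=0x1 at bit 0: 0xe071
word = 0xe071 → big-endian bytes:
  [0]=0xe0  [1]=0x71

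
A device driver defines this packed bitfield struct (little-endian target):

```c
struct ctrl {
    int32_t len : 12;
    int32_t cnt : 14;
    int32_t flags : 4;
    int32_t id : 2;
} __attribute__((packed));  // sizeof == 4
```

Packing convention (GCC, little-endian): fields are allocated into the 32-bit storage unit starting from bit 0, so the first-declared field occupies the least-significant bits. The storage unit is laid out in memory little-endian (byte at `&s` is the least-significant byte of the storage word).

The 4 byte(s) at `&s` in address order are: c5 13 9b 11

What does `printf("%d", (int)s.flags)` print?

4

[0]=0xc5 [1]=0x13 [2]=0x9b [3]=0x11 (little-endian) → word 0x119b13c5
len [0+:12] = (word>>0) & 0xfff = 965
cnt [12+:14] = (word>>12) & 0x3fff = 6577
flags [26+:4] = (word>>26) & 0xf = 4  ←
id [30+:2] = (word>>30) & 0x3 = 0
flags signed 4b, MSB=0: value = 4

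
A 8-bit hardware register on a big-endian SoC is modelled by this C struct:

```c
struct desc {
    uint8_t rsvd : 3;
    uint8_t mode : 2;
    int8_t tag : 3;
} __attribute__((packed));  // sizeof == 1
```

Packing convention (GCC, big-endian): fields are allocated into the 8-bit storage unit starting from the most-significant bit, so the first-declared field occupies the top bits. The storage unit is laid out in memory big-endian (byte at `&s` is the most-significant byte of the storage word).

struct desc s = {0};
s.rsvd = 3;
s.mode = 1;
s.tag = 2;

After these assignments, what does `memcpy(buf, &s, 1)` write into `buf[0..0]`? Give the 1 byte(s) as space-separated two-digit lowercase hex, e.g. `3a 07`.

6a

[5+:3] rsvd=3 & 0x7 = 0x3; word=0x60
[3+:2] mode=1 & 0x3 = 0x1; word=0x68
[0+:3] tag=2 & 0x7 = 0x2; word=0x6a
word = 0x6a → big-endian bytes:
  [0]=0x6a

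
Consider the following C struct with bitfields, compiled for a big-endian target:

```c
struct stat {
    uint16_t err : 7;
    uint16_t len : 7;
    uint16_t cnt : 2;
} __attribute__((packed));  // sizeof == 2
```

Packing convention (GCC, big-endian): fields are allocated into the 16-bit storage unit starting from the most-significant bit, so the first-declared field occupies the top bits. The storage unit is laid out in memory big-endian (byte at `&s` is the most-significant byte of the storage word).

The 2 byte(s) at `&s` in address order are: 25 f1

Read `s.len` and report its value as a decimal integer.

[0]=0x25 [1]=0xf1 (big-endian) → word 0x25f1
err:7 @ bit 9 → (0x25f1>>9)&0x7f = 0x12
len:7 @ bit 2 → (0x25f1>>2)&0x7f = 0x7c  ←
cnt:2 @ bit 0 → (0x25f1>>0)&0x3 = 0x1

124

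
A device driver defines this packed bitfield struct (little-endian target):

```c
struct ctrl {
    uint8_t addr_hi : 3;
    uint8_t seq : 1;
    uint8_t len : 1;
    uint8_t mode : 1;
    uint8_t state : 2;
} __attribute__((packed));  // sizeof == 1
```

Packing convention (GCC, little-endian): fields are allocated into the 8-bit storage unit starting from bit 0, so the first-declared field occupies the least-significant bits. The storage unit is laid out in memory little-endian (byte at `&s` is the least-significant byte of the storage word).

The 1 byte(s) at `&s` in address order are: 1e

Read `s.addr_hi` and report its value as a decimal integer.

6

[0]=0x1e (little-endian) → word 0x1e
addr_hi [0+:3] = (word>>0) & 0x7 = 6  ←
seq [3+:1] = (word>>3) & 0x1 = 1
len [4+:1] = (word>>4) & 0x1 = 1
mode [5+:1] = (word>>5) & 0x1 = 0
state [6+:2] = (word>>6) & 0x3 = 0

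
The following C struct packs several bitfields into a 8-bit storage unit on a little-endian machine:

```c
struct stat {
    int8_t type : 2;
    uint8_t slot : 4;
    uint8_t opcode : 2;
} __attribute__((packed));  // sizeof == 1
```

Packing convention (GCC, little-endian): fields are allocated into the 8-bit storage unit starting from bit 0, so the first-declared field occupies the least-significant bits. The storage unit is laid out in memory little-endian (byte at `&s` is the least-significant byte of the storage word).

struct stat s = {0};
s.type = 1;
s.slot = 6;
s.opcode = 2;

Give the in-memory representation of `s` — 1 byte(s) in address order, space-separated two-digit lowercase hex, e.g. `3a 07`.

99

type:2 = 1 → 0x1 << 0 → word 0x01
slot:4 = 6 → 0x6 << 2 → word 0x19
opcode:2 = 2 → 0x2 << 6 → word 0x99
word = 0x99 → little-endian bytes:
  [0]=0x99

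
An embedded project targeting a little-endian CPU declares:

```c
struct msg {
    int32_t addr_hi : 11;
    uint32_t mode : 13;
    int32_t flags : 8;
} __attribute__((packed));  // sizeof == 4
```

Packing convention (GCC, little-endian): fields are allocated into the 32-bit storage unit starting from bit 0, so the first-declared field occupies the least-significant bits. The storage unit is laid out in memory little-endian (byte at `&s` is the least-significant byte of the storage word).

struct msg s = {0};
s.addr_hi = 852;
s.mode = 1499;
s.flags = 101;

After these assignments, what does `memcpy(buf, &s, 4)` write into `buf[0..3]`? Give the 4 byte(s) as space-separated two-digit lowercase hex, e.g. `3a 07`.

54 db 2e 65

addr_hi (11b) val=852 bits=0x354 at bit 0: 0x00000354
mode (13b) val=1499 bits=0x5db at bit 11: 0x002edb54
flags (8b) val=101 bits=0x65 at bit 24: 0x652edb54
word = 0x652edb54 → little-endian bytes:
  [0]=0x54  [1]=0xdb  [2]=0x2e  [3]=0x65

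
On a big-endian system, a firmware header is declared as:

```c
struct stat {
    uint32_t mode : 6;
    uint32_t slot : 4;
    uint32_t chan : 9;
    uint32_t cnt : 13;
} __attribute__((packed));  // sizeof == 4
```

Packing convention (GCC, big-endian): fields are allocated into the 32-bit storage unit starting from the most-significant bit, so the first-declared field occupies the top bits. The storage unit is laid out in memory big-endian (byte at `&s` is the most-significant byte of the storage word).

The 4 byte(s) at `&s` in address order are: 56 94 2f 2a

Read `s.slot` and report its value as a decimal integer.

[0]=0x56 [1]=0x94 [2]=0x2f [3]=0x2a (big-endian) → word 0x56942f2a
mode:6 @ bit 26 → (0x56942f2a>>26)&0x3f = 0x15
slot:4 @ bit 22 → (0x56942f2a>>22)&0xf = 0xa  ←
chan:9 @ bit 13 → (0x56942f2a>>13)&0x1ff = 0xa1
cnt:13 @ bit 0 → (0x56942f2a>>0)&0x1fff = 0xf2a

10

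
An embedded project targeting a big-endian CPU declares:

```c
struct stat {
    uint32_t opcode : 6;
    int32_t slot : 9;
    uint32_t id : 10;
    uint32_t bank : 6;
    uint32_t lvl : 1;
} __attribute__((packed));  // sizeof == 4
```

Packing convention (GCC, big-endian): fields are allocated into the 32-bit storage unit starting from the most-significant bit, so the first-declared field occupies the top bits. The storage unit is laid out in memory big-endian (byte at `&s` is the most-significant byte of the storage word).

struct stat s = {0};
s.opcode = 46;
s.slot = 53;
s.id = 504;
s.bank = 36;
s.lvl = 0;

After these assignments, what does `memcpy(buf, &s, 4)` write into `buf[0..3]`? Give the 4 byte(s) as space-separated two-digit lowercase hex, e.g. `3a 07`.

b8 6a fc 48

opcode:6 = 46 → 0x2e << 26 → word 0xb8000000
slot:9 = 53 → 0x35 << 17 → word 0xb86a0000
id:10 = 504 → 0x1f8 << 7 → word 0xb86afc00
bank:6 = 36 → 0x24 << 1 → word 0xb86afc48
lvl:1 = 0 → 0x0 << 0 → word 0xb86afc48
word = 0xb86afc48 → big-endian bytes:
  [0]=0xb8  [1]=0x6a  [2]=0xfc  [3]=0x48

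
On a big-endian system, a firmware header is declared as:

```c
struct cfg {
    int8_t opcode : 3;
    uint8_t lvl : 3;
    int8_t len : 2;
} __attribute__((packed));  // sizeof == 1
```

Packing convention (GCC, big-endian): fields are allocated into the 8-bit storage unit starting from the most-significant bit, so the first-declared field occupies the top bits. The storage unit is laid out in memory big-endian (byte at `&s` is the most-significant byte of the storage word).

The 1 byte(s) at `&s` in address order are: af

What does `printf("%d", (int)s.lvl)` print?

[0]=0xaf (big-endian) → word 0xaf
opcode:3 @ bit 5 → (0xaf>>5)&0x7 = 0x5
lvl:3 @ bit 2 → (0xaf>>2)&0x7 = 0x3  ←
len:2 @ bit 0 → (0xaf>>0)&0x3 = 0x3

3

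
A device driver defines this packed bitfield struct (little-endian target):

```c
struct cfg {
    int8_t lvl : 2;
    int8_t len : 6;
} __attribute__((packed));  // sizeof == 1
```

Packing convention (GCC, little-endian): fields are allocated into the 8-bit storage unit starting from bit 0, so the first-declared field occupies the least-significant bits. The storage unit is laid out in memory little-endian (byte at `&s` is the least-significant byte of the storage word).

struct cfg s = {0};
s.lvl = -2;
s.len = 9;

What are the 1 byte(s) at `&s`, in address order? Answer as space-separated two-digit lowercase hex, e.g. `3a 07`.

lvl (2b) val=-2 bits=0x2 at bit 0: 0x02
len (6b) val=9 bits=0x9 at bit 2: 0x26
word = 0x26 → little-endian bytes:
  [0]=0x26

26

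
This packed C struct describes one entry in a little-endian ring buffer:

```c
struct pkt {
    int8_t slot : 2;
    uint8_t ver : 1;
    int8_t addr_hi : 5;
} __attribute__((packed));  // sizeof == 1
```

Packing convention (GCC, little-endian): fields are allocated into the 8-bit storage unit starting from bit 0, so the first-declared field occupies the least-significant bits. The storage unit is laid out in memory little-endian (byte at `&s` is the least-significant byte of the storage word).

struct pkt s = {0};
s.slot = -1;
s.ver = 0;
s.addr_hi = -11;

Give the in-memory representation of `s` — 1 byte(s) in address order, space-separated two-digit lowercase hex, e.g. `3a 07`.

slot (2b) val=-1 bits=0x3 at bit 0: 0x03
ver (1b) val=0 bits=0x0 at bit 2: 0x03
addr_hi (5b) val=-11 bits=0x15 at bit 3: 0xab
word = 0xab → little-endian bytes:
  [0]=0xab

ab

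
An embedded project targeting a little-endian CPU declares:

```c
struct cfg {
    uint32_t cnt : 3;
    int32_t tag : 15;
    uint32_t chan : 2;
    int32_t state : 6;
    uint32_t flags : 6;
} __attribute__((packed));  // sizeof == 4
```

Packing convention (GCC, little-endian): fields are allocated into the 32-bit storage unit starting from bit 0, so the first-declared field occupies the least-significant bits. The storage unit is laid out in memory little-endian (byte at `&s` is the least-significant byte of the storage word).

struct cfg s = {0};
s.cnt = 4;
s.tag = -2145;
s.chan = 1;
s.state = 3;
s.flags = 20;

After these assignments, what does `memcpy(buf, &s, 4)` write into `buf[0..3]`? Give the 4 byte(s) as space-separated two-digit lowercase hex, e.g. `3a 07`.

fc bc 37 50

[0+:3] cnt=4 & 0x7 = 0x4; word=0x00000004
[3+:15] tag=-2145 & 0x7fff = 0x779f; word=0x0003bcfc
[18+:2] chan=1 & 0x3 = 0x1; word=0x0007bcfc
[20+:6] state=3 & 0x3f = 0x3; word=0x0037bcfc
[26+:6] flags=20 & 0x3f = 0x14; word=0x5037bcfc
word = 0x5037bcfc → little-endian bytes:
  [0]=0xfc  [1]=0xbc  [2]=0x37  [3]=0x50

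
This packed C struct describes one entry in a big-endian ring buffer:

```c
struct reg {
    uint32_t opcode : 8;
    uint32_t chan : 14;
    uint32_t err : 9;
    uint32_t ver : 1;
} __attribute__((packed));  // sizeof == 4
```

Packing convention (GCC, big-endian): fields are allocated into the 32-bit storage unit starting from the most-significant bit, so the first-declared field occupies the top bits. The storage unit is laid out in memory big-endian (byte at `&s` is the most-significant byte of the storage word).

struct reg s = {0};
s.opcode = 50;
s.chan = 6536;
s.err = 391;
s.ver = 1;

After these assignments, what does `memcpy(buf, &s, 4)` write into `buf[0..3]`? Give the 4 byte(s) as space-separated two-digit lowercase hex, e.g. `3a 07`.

opcode:8 = 50 → 0x32 << 24 → word 0x32000000
chan:14 = 6536 → 0x1988 << 10 → word 0x32662000
err:9 = 391 → 0x187 << 1 → word 0x3266230e
ver:1 = 1 → 0x1 << 0 → word 0x3266230f
word = 0x3266230f → big-endian bytes:
  [0]=0x32  [1]=0x66  [2]=0x23  [3]=0x0f

32 66 23 0f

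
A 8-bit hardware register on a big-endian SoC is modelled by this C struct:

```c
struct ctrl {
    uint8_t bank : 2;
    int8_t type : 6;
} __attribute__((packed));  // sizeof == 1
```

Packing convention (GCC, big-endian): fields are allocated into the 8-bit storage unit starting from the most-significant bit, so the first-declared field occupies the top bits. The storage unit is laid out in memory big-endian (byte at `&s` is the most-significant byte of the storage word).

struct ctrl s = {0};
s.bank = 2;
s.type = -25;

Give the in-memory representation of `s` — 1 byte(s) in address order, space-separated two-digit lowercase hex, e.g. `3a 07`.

a7

bank (2b) val=2 bits=0x2 at bit 6: 0x80
type (6b) val=-25 bits=0x27 at bit 0: 0xa7
word = 0xa7 → big-endian bytes:
  [0]=0xa7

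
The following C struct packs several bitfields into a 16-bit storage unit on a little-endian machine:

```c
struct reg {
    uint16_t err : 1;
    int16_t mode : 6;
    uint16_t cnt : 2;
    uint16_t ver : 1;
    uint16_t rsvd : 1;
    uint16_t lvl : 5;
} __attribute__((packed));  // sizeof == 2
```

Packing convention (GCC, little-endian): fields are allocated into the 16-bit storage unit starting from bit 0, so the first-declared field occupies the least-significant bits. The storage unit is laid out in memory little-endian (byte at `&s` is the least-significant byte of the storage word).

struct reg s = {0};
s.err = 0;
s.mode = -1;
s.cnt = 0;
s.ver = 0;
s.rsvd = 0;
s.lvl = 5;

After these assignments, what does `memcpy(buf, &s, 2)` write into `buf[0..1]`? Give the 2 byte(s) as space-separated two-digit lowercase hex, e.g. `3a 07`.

[0+:1] err=0 & 0x1 = 0x0; word=0x0000
[1+:6] mode=-1 & 0x3f = 0x3f; word=0x007e
[7+:2] cnt=0 & 0x3 = 0x0; word=0x007e
[9+:1] ver=0 & 0x1 = 0x0; word=0x007e
[10+:1] rsvd=0 & 0x1 = 0x0; word=0x007e
[11+:5] lvl=5 & 0x1f = 0x5; word=0x287e
word = 0x287e → little-endian bytes:
  [0]=0x7e  [1]=0x28

7e 28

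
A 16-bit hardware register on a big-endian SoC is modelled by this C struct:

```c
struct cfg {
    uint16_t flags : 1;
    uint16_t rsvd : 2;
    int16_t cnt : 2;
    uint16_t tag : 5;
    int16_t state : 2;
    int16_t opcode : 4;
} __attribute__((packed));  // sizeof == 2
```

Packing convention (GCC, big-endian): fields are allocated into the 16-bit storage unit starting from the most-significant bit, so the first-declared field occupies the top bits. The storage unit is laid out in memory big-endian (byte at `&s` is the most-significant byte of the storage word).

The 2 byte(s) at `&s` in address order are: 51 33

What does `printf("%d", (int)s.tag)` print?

[0]=0x51 [1]=0x33 (big-endian) → word 0x5133
flags [15+:1] = (word>>15) & 0x1 = 0
rsvd [13+:2] = (word>>13) & 0x3 = 2
cnt [11+:2] = (word>>11) & 0x3 = 2
tag [6+:5] = (word>>6) & 0x1f = 4  ←
state [4+:2] = (word>>4) & 0x3 = 3
opcode [0+:4] = (word>>0) & 0xf = 3

4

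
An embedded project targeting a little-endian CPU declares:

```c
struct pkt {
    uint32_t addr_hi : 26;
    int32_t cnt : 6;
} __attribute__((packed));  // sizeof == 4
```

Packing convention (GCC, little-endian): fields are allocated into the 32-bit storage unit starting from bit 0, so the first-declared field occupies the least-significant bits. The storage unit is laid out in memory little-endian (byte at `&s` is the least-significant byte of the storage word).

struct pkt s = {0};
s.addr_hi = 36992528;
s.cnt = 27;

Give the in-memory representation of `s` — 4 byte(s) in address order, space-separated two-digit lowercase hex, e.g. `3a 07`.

addr_hi:26 = 36992528 → 0x2347610 << 0 → word 0x02347610
cnt:6 = 27 → 0x1b << 26 → word 0x6e347610
word = 0x6e347610 → little-endian bytes:
  [0]=0x10  [1]=0x76  [2]=0x34  [3]=0x6e

10 76 34 6e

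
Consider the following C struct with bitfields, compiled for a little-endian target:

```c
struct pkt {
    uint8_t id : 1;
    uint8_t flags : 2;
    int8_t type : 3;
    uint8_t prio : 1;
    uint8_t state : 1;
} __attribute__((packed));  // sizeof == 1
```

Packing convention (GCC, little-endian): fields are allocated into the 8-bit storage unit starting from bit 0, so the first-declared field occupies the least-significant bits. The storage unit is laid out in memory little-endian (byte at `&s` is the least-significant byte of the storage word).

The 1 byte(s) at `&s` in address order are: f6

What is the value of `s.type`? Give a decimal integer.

-2

[0]=0xf6 (little-endian) → word 0xf6
id:1 @ bit 0 → (0xf6>>0)&0x1 = 0x0
flags:2 @ bit 1 → (0xf6>>1)&0x3 = 0x3
type:3 @ bit 3 → (0xf6>>3)&0x7 = 0x6  ←
prio:1 @ bit 6 → (0xf6>>6)&0x1 = 0x1
state:1 @ bit 7 → (0xf6>>7)&0x1 = 0x1
type signed 3b, MSB=1: 6 - 8 = -2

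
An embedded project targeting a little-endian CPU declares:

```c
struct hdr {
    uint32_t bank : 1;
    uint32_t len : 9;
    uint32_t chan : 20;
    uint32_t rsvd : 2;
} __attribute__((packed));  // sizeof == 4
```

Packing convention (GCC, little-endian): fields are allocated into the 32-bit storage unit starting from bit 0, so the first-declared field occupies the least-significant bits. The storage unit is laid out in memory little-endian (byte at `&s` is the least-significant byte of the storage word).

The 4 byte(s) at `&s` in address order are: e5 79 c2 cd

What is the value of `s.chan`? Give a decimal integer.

[0]=0xe5 [1]=0x79 [2]=0xc2 [3]=0xcd (little-endian) → word 0xcdc279e5
bank:1 @ bit 0 → (0xcdc279e5>>0)&0x1 = 0x1
len:9 @ bit 1 → (0xcdc279e5>>1)&0x1ff = 0xf2
chan:20 @ bit 10 → (0xcdc279e5>>10)&0xfffff = 0x3709e  ←
rsvd:2 @ bit 30 → (0xcdc279e5>>30)&0x3 = 0x3

225438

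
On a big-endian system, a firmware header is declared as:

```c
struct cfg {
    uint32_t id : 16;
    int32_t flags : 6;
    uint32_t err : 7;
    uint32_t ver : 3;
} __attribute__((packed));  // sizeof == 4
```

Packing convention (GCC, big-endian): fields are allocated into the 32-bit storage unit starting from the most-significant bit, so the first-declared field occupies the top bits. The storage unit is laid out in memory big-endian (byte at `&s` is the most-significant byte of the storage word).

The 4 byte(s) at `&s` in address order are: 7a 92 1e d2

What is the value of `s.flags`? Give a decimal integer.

[0]=0x7a [1]=0x92 [2]=0x1e [3]=0xd2 (big-endian) → word 0x7a921ed2
id [16+:16] = (word>>16) & 0xffff = 31378
flags [10+:6] = (word>>10) & 0x3f = 7  ←
err [3+:7] = (word>>3) & 0x7f = 90
ver [0+:3] = (word>>0) & 0x7 = 2
flags signed 6b, MSB=0: value = 7

7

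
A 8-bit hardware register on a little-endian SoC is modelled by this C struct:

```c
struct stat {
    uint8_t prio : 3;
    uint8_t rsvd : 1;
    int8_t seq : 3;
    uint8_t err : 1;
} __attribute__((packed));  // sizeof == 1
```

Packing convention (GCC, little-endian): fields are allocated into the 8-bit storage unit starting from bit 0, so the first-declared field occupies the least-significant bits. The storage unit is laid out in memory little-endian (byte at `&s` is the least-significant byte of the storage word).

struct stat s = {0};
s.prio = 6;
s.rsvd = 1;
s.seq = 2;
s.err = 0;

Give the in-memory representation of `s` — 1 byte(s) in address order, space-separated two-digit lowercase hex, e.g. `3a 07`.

2e

prio:3 = 6 → 0x6 << 0 → word 0x06
rsvd:1 = 1 → 0x1 << 3 → word 0x0e
seq:3 = 2 → 0x2 << 4 → word 0x2e
err:1 = 0 → 0x0 << 7 → word 0x2e
word = 0x2e → little-endian bytes:
  [0]=0x2e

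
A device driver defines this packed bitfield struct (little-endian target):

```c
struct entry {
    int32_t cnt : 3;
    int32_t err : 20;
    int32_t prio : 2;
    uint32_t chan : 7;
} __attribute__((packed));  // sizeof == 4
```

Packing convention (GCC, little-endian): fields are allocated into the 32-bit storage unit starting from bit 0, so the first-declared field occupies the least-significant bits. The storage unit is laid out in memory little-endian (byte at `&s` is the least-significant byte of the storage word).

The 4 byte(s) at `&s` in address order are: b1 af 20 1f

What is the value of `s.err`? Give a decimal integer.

267766

[0]=0xb1 [1]=0xaf [2]=0x20 [3]=0x1f (little-endian) → word 0x1f20afb1
cnt [0+:3] = (word>>0) & 0x7 = 1
err [3+:20] = (word>>3) & 0xfffff = 267766  ←
prio [23+:2] = (word>>23) & 0x3 = 2
chan [25+:7] = (word>>25) & 0x7f = 15
err signed 20b, MSB=0: value = 267766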